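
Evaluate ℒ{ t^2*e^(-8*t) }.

2/(s + 8)^3

L{e^(-8t)} = 1/(s + 8).
Then apply L{t^2·g(t)} = (-1)^2 d^2/ds^2[H(s)] with H(s) = 1/(s + 8):
differentiating 2 times and applying the sign gives 2/(s + 8)^3.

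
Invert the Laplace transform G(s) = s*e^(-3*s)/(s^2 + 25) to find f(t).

The factor e^(-3s) signals a time shift by c = 3 (second shifting theorem).
L{cos(5t)} = s/(s^2 + 25), so L^-1{s/(s^2 + 25)} = cos(5*t).
Hence the inverse is u(t - 3) times that function evaluated at t - 3.

f(t) = Heaviside(t - 3)*(cos(5*t - 15))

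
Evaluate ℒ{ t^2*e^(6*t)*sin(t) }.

2*(3*s^2 - 36*s + 107)/(s^2 - 12*s + 37)^3

L{sin(t)} = 1/(s^2 + 1).
Multiplying by e^(6t) shifts s → s - 6, so L{e^(6*t)*sin(t)} = 1/((s - 6)^2 + 1).
Then apply L{t^2·g(t)} = (-1)^2 d^2/ds^2[H(s)] with H(s) = 1/((s - 6)^2 + 1):
differentiating 2 times and applying the sign gives 2*(3*s^2 - 36*s + 107)/(s^2 - 12*s + 37)^3.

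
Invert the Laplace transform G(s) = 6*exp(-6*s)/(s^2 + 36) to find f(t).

f(t) = Heaviside(t - 6)*(sin(6*t - 36))

The factor e^(-6s) signals a time shift by c = 6 (second shifting theorem).
L{sin(6t)} = 6/(s^2 + 36), so L^-1{6/(s^2 + 36)} = sin(6*t).
Hence the inverse is u(t - 6) times that function evaluated at t - 6.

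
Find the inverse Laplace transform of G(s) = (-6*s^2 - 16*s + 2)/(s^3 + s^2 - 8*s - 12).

Factor the denominator: s^3 + s^2 - 8*s - 12 = (s - 3)*(s + 2)^2.
Partial fraction decomposition gives [-2/(s + 2)] + [-2/(s + 2)^2] + [-4/(s - 3)].
Invert each term: -2/(s + 2) ↔ -2e^(-2t); -2/(s + 2)^2 ↔ -2t·e^(-2t); -4/(s - 3) ↔ -4e^(3t).

-2*t*exp(-2*t) - 4*exp(3*t) - 2*exp(-2*t)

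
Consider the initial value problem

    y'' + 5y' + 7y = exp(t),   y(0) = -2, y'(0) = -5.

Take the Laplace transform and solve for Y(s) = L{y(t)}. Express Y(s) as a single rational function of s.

Transform both sides with L{·}.
With L{y''} = s^2 Y - s·y(0) - y'(0) and L{y'} = sY - y(0), with y(0) = -2, y'(0) = -5: the LHS transforms to (s^2 + 5*s + 7)Y - (-2*s - 15).
The right side is L{exp(t)} = 1/(s - 1).
So (s^2 + 5*s + 7)Y = 1/(s - 1) + (-2*s - 15).
Divide through and combine into a single rational function.

Y(s) = (-2*s^2 - 13*s + 16)/(s^3 + 4*s^2 + 2*s - 7)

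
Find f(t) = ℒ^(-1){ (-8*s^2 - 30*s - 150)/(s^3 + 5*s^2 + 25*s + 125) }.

Factor the denominator: s^3 + 5*s^2 + 25*s + 125 = (s + 5)*(s^2 + 25).
Partial fraction decomposition gives [-4/(s + 5)] + [-4*s/(s^2 + 25)] + [-10/(s^2 + 25)].
Invert each term: -4/(s + 5) ↔ -4e^(-5t); -4·s/(s^2 + 25) ↔ -4cos(5t); -2·5/(s^2 + 25) ↔ -2sin(5t).

f(t) = -2*sin(5*t) - 4*cos(5*t) - 4*exp(-5*t)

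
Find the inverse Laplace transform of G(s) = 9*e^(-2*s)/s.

The factor e^(-2s) signals a time shift by c = 2 (second shifting theorem).
L{9} = 9/s, so L^-1{9/s} = 9.
Hence the inverse is u(t - 2) times that function evaluated at t - 2.

Heaviside(t - 2)*(9)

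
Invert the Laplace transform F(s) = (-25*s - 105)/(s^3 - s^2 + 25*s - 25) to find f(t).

f(t) = -5*exp(t) - 4*sin(5*t) + 5*cos(5*t)

Factor the denominator: s^3 - s^2 + 25*s - 25 = (s - 1)*(s^2 + 25).
Partial fraction decomposition gives [-5/(s - 1)] + [5*s/(s^2 + 25)] + [-20/(s^2 + 25)].
Invert each term: -5/(s - 1) ↔ -5e^(t); 5·s/(s^2 + 25) ↔ 5cos(5t); -4·5/(s^2 + 25) ↔ -4sin(5t).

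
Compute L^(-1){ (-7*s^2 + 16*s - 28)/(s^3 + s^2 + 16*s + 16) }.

5*sin(4*t) - 4*cos(4*t) - 3*exp(-t)

Factor the denominator: s^3 + s^2 + 16*s + 16 = (s + 1)*(s^2 + 16).
Partial fraction decomposition gives [-3/(s + 1)] + [-4*s/(s^2 + 16)] + [20/(s^2 + 16)].
Invert each term: -3/(s + 1) ↔ -3e^(-t); -4·s/(s^2 + 16) ↔ -4cos(4t); 5·4/(s^2 + 16) ↔ 5sin(4t).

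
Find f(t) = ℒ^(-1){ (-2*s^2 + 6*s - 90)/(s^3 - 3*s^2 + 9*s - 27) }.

Factor the denominator: s^3 - 3*s^2 + 9*s - 27 = (s - 3)*(s^2 + 9).
Partial fraction decomposition gives [-5/(s - 3)] + [3*s/(s^2 + 9)] + [15/(s^2 + 9)].
Invert each term: -5/(s - 3) ↔ -5e^(3t); 3·s/(s^2 + 9) ↔ 3cos(3t); 5·3/(s^2 + 9) ↔ 5sin(3t).

f(t) = -5*exp(3*t) + 5*sin(3*t) + 3*cos(3*t)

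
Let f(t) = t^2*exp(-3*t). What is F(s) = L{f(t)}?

F(s) = 2/(s + 3)^3

L{e^(-3t)} = 1/(s + 3).
Then apply L{t^2·g(t)} = (-1)^2 d^2/ds^2[G(s)] with G(s) = 1/(s + 3):
differentiating 2 times and applying the sign gives 2/(s + 3)^3.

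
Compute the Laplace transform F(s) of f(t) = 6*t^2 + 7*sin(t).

F(s) = 7/(s^2 + 1) + 12/s^3

Apply the Laplace transform termwise.
(7)·[L{sin(t)} = 1/(s^2 + 1)]; (6)·[L{t^2} = 2!/s^3 = 2/s^3].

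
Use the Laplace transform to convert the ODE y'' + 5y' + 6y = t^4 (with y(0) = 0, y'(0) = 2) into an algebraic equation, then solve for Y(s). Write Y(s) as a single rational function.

Y(s) = (2*s^5 + 24)/(s^7 + 5*s^6 + 6*s^5)

Apply the Laplace transform to the equation.
With L{y''} = s^2 Y - s·y(0) - y'(0) and L{y'} = sY - y(0), with y(0) = 0, y'(0) = 2: the LHS transforms to (s^2 + 5*s + 6)Y - (2).
The right side is L{t^4} = 24/s^5.
So (s^2 + 5*s + 6)Y = 24/s^5 + (2).
Solve for Y(s) and write it as one ratio of polynomials.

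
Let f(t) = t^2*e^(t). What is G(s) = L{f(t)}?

L{e^(t)} = 1/(s - 1).
Then apply L{t^2·g(t)} = (-1)^2 d^2/ds^2[H(s)] with H(s) = 1/(s - 1):
differentiating 2 times and applying the sign gives 2/(s - 1)^3.

G(s) = 2/(s - 1)^3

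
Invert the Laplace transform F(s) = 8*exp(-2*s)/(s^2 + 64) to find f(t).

The factor e^(-2s) signals a time shift by c = 2 (second shifting theorem).
L{sin(8t)} = 8/(s^2 + 64), so L^-1{8/(s^2 + 64)} = sin(8*t).
Hence the inverse is u(t - 2) times that function evaluated at t - 2.

f(t) = Heaviside(t - 2)*(sin(8*t - 16))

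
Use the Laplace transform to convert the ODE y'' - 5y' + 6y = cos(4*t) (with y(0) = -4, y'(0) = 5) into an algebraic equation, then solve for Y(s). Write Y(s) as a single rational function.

Y(s) = (-4*s^3 + 25*s^2 - 63*s + 400)/(s^4 - 5*s^3 + 22*s^2 - 80*s + 96)

Take the Laplace transform of both sides.
The derivative rules (L{y''} = s^2 Y - s·y(0) - y'(0) and L{y'} = sY - y(0), with y(0) = -4, y'(0) = 5) turn the left side into (s^2 - 5*s + 6)Y - (-4*s + 25).
The right side is L{cos(4*t)} = s/(s^2 + 16).
So (s^2 - 5*s + 6)Y = s/(s^2 + 16) + (-4*s + 25).
Solve for Y(s) and write it as one ratio of polynomials.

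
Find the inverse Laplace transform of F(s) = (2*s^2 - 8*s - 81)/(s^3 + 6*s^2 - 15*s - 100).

-t*exp(-5*t) - exp(4*t) + 3*exp(-5*t)

Factor the denominator: s^3 + 6*s^2 - 15*s - 100 = (s - 4)*(s + 5)^2.
Partial fraction decomposition gives [3/(s + 5)] + [-1/(s + 5)^2] + [-1/(s - 4)].
Invert each term: 3/(s + 5) ↔ 3e^(-5t); -1/(s + 5)^2 ↔ -t·e^(-5t); -1/(s - 4) ↔ -e^(4t).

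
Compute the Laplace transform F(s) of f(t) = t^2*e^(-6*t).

L{e^(-6t)} = 1/(s + 6).
Then apply L{t^2·g(t)} = (-1)^2 d^2/ds^2[G(s)] with G(s) = 1/(s + 6):
differentiating 2 times and applying the sign gives 2/(s + 6)^3.

F(s) = 2/(s + 6)^3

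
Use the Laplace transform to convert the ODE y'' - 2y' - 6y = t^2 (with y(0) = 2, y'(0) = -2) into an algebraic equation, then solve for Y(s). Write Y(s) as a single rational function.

Transform both sides with L{·}.
With L{y''} = s^2 Y - s·y(0) - y'(0) and L{y'} = sY - y(0), with y(0) = 2, y'(0) = -2: the LHS transforms to (s^2 - 2*s - 6)Y - (2*s - 6).
The right side is L{t^2} = 2/s^3.
So (s^2 - 2*s - 6)Y = 2/s^3 + (2*s - 6).
Isolate Y and clear denominators.

Y(s) = (2*s^4 - 6*s^3 + 2)/(s^5 - 2*s^4 - 6*s^3)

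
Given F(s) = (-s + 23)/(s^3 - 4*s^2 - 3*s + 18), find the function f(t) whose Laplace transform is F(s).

Factor the denominator: s^3 - 4*s^2 - 3*s + 18 = (s - 3)^2*(s + 2).
Partial fraction decomposition gives [-1/(s - 3)] + [4/(s - 3)^2] + [1/(s + 2)].
Invert each term: -1/(s - 3) ↔ -e^(3t); 4/(s - 3)^2 ↔ 4t·e^(3t); 1/(s + 2) ↔ e^(-2t).

f(t) = 4*t*exp(3*t) - exp(3*t) + exp(-2*t)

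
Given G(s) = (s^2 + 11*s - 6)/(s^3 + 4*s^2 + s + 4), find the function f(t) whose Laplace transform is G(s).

Factor the denominator: s^3 + 4*s^2 + s + 4 = (s + 4)*(s^2 + 1).
Partial fraction decomposition gives [-2/(s + 4)] + [3*s/(s^2 + 1)] + [-1/(s^2 + 1)].
Invert each term: -2/(s + 4) ↔ -2e^(-4t); 3·s/(s^2 + 1) ↔ 3cos(t); -1·1/(s^2 + 1) ↔ -sin(t).

f(t) = -sin(t) + 3*cos(t) - 2*exp(-4*t)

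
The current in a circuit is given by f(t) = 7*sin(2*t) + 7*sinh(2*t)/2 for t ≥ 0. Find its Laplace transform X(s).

The transform is linear, so treat each term independently.
(7/2)·[L{sinh(2t)} = 2/(s^2 - 4)]; (7)·[L{sin(2t)} = 2/(s^2 + 4)].

X(s) = 14/(s^2 + 4) + 7/(s^2 - 4)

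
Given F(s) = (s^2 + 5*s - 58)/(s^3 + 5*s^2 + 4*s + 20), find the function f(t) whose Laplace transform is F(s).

f(t) = -5*sin(2*t) + 3*cos(2*t) - 2*exp(-5*t)

Factor the denominator: s^3 + 5*s^2 + 4*s + 20 = (s + 5)*(s^2 + 4).
Partial fraction decomposition gives [-2/(s + 5)] + [3*s/(s^2 + 4)] + [-10/(s^2 + 4)].
Invert each term: -2/(s + 5) ↔ -2e^(-5t); 3·s/(s^2 + 4) ↔ 3cos(2t); -5·2/(s^2 + 4) ↔ -5sin(2t).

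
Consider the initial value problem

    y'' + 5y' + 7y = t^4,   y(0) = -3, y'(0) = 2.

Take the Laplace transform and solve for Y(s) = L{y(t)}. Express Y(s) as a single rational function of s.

Y(s) = (-3*s^6 - 13*s^5 + 24)/(s^7 + 5*s^6 + 7*s^5)

Take the Laplace transform of both sides.
Using L{y''} = s^2 Y - s·y(0) - y'(0) and L{y'} = sY - y(0), with y(0) = -3, y'(0) = 2, the left side becomes (s^2 + 5*s + 7)Y - (-3*s - 13).
The right side is L{t^4} = 24/s^5.
So (s^2 + 5*s + 7)Y = 24/s^5 + (-3*s - 13).
Isolate Y and clear denominators.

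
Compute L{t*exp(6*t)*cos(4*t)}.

L{cos(4t)} = s/(s^2 + 16).
Multiplying by e^(6t) shifts s → s - 6, so L{exp(6*t)*cos(4*t)} = (s - 6)/((s - 6)^2 + 16).
Then apply L{t·g(t)} = -d/ds[G(s)] with G(s) = (s - 6)/((s - 6)^2 + 16):
differentiating 1 time and applying the sign gives (s - 10)*(s - 2)/(s^2 - 12*s + 52)^2.

(s - 10)*(s - 2)/(s^2 - 12*s + 52)^2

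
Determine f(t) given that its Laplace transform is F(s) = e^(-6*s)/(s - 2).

f(t) = Heaviside(t - 6)*(exp(2*t - 12))

The factor e^(-6s) signals a time shift by c = 6 (second shifting theorem).
L{e^(2t)} = 1/(s - 2), so L^-1{1/(s - 2)} = e^(2*t).
Hence the inverse is u(t - 6) times that function evaluated at t - 6.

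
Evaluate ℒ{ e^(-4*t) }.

L{e^(-4t)} = 1/(s + 4).

1/(s + 4)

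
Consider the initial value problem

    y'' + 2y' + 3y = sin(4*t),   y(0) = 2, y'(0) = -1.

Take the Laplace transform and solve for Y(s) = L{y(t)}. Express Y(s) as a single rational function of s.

Y(s) = (2*s^3 + 3*s^2 + 32*s + 52)/(s^4 + 2*s^3 + 19*s^2 + 32*s + 48)

Apply the Laplace transform to the equation.
The derivative rules (L{y''} = s^2 Y - s·y(0) - y'(0) and L{y'} = sY - y(0), with y(0) = 2, y'(0) = -1) turn the left side into (s^2 + 2*s + 3)Y - (2*s + 3).
The right side is L{sin(4*t)} = 4/(s^2 + 16).
So (s^2 + 2*s + 3)Y = 4/(s^2 + 16) + (2*s + 3).
Solve for Y(s) and write it as one ratio of polynomials.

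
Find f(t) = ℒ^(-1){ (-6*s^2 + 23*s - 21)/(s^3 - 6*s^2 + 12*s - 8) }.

f(t) = t^2*exp(2*t)/2 - t*exp(2*t) - 6*exp(2*t)

Factor the denominator: s^3 - 6*s^2 + 12*s - 8 = (s - 2)^3.
Partial fraction decomposition gives [-6/(s - 2)] + [-1/(s - 2)^2] + [(s - 2)^(-3)].
Invert each term: -6/(s - 2) ↔ -6e^(2t); -1/(s - 2)^2 ↔ -t·e^(2t); 1/(s - 2)^3 ↔ (1/2)t^2·e^(2t).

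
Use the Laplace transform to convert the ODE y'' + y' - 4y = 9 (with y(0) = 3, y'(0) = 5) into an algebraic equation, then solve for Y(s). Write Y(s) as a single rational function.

Y(s) = (3*s^2 + 8*s + 9)/(s^3 + s^2 - 4*s)

Apply the Laplace transform to the equation.
The derivative rules (L{y''} = s^2 Y - s·y(0) - y'(0) and L{y'} = sY - y(0), with y(0) = 3, y'(0) = 5) turn the left side into (s^2 + s - 4)Y - (3*s + 8).
The right side is L{9} = 9/s.
So (s^2 + s - 4)Y = 9/s + (3*s + 8).
Divide through and combine into a single rational function.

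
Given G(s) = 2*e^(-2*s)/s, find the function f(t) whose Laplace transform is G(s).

The factor e^(-2s) signals a time shift by c = 2 (second shifting theorem).
L{2} = 2/s, so L^-1{2/s} = 2.
Hence the inverse is u(t - 2) times that function evaluated at t - 2.

f(t) = Heaviside(t - 2)*(2)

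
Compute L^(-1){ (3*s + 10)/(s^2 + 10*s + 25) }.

-5*t*exp(-5*t) + 3*exp(-5*t)

Factor the denominator: s^2 + 10*s + 25 = (s + 5)^2.
Partial fraction decomposition gives [3/(s + 5)] + [-5/(s + 5)^2].
Invert each term: 3/(s + 5) ↔ 3e^(-5t); -5/(s + 5)^2 ↔ -5t·e^(-5t).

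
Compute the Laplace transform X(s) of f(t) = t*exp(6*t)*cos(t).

L{cos(t)} = s/(s^2 + 1).
Multiplying by e^(6t) shifts s → s - 6, so L{exp(6*t)*cos(t)} = (s - 6)/((s - 6)^2 + 1).
Then apply L{t·g(t)} = -d/ds[G(s)] with G(s) = (s - 6)/((s - 6)^2 + 1):
differentiating 1 time and applying the sign gives (s - 7)*(s - 5)/(s^2 - 12*s + 37)^2.

X(s) = (s - 7)*(s - 5)/(s^2 - 12*s + 37)^2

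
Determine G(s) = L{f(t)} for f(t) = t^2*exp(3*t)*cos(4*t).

G(s) = 2*(s - 3)*(s^2 - 6*s - 39)/(s^2 - 6*s + 25)^3

L{cos(4t)} = s/(s^2 + 16).
Multiplying by e^(3t) shifts s → s - 3, so L{exp(3*t)*cos(4*t)} = (s - 3)/((s - 3)^2 + 16).
Then apply L{t^2·g(t)} = (-1)^2 d^2/ds^2[H(s)] with H(s) = (s - 3)/((s - 3)^2 + 16):
differentiating 2 times and applying the sign gives 2*(s - 3)*(s^2 - 6*s - 39)/(s^2 - 6*s + 25)^3.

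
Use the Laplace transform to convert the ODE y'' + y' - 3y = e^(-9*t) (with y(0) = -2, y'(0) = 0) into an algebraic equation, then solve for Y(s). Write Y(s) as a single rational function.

Take the Laplace transform of both sides.
Using L{y''} = s^2 Y - s·y(0) - y'(0) and L{y'} = sY - y(0), with y(0) = -2, y'(0) = 0, the left side becomes (s^2 + s - 3)Y - (-2*s - 2).
The right side is L{e^(-9*t)} = 1/(s + 9).
So (s^2 + s - 3)Y = 1/(s + 9) + (-2*s - 2).
Divide through and combine into a single rational function.

Y(s) = (-2*s^2 - 20*s - 17)/(s^3 + 10*s^2 + 6*s - 27)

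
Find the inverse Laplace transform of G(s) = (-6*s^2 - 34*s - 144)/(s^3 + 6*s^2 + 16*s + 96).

Factor the denominator: s^3 + 6*s^2 + 16*s + 96 = (s + 6)*(s^2 + 16).
Partial fraction decomposition gives [-3/(s + 6)] + [-3*s/(s^2 + 16)] + [-16/(s^2 + 16)].
Invert each term: -3/(s + 6) ↔ -3e^(-6t); -3·s/(s^2 + 16) ↔ -3cos(4t); -4·4/(s^2 + 16) ↔ -4sin(4t).

-4*sin(4*t) - 3*cos(4*t) - 3*exp(-6*t)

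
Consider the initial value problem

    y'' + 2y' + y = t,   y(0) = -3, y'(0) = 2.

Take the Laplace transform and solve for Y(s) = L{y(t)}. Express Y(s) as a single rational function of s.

Y(s) = (-3*s^2 - s + 1)/(s^3 + s^2)

Apply the Laplace transform to the equation.
Using L{y''} = s^2 Y - s·y(0) - y'(0) and L{y'} = sY - y(0), with y(0) = -3, y'(0) = 2, the left side becomes (s^2 + 2*s + 1)Y - (-3*s - 4).
The right side is L{t} = s^(-2).
So (s^2 + 2*s + 1)Y = s^(-2) + (-3*s - 4).
Isolate Y and clear denominators.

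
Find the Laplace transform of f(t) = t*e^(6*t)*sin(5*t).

L{sin(5t)} = 5/(s^2 + 25).
Multiplying by e^(6t) shifts s → s - 6, so L{e^(6*t)*sin(5*t)} = 5/((s - 6)^2 + 25).
Then apply L{t·g(t)} = -d/ds[G(s)] with G(s) = 5/((s - 6)^2 + 25):
differentiating 1 time and applying the sign gives 10*(s - 6)/(s^2 - 12*s + 61)^2.

10*(s - 6)/(s^2 - 12*s + 61)^2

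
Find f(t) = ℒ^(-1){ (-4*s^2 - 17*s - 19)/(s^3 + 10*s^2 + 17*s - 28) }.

Factor the denominator: s^3 + 10*s^2 + 17*s - 28 = (s - 1)*(s + 4)*(s + 7).
Partial fraction decomposition gives [1/(s + 4)] + [-4/(s + 7)] + [-1/(s - 1)].
Invert each term: 1/(s + 4) ↔ e^(-4t); -4/(s + 7) ↔ -4e^(-7t); -1/(s - 1) ↔ -e^(t).

f(t) = -exp(t) + exp(-4*t) - 4*exp(-7*t)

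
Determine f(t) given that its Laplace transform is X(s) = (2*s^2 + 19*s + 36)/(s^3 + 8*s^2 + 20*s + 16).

Factor the denominator: s^3 + 8*s^2 + 20*s + 16 = (s + 2)^2*(s + 4).
Partial fraction decomposition gives [4/(s + 2)] + [3/(s + 2)^2] + [-2/(s + 4)].
Invert each term: 4/(s + 2) ↔ 4e^(-2t); 3/(s + 2)^2 ↔ 3t·e^(-2t); -2/(s + 4) ↔ -2e^(-4t).

f(t) = 3*t*exp(-2*t) + 4*exp(-2*t) - 2*exp(-4*t)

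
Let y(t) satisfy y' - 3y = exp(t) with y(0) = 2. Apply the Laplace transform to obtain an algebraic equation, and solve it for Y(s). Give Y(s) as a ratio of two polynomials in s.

Apply the Laplace transform to the equation.
The derivative rules (L{y'} = sY - y(0) = sY - 2) turn the left side into (s - 3)Y - (2).
The right side is L{exp(t)} = 1/(s - 1).
So (s - 3)Y = 1/(s - 1) + (2).
Solve for Y(s) and write it as one ratio of polynomials.

Y(s) = (2*s - 1)/(s^2 - 4*s + 3)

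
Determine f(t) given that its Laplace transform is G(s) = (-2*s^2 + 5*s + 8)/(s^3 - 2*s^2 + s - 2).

f(t) = 2*exp(2*t) - 3*sin(t) - 4*cos(t)

Factor the denominator: s^3 - 2*s^2 + s - 2 = (s - 2)*(s^2 + 1).
Partial fraction decomposition gives [2/(s - 2)] + [-4*s/(s^2 + 1)] + [-3/(s^2 + 1)].
Invert each term: 2/(s - 2) ↔ 2e^(2t); -4·s/(s^2 + 1) ↔ -4cos(t); -3·1/(s^2 + 1) ↔ -3sin(t).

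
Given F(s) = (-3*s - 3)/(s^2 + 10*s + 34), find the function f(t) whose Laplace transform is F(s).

Complete the square in the denominator: s^2 + 10*s + 34 = (s + 5)^2 + 3^2.
Split the numerator to match: -3*s - 3 = -3·(s + 5) + 4·3.
Invert each term: -3·(s + 5)/((s + 5)^2 + 9) ↔ -3e^(-5t)cos(3t); 4·3/((s + 5)^2 + 9) ↔ 4e^(-5t)sin(3t).

f(t) = 4*exp(-5*t)*sin(3*t) - 3*exp(-5*t)*cos(3*t)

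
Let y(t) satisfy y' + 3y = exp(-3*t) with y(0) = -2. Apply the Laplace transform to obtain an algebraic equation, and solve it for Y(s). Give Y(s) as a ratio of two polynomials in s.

Y(s) = (-2*s - 5)/(s^2 + 6*s + 9)

Laplace-transform each side.
Using L{y'} = sY - y(0) = sY - (-2), the left side becomes (s + 3)Y - (-2).
The right side is L{exp(-3*t)} = 1/(s + 3).
So (s + 3)Y = 1/(s + 3) + (-2).
Isolate Y and clear denominators.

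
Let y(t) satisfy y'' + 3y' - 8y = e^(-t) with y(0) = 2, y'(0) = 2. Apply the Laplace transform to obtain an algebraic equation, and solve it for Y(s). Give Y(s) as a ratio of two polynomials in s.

Y(s) = (2*s^2 + 10*s + 9)/(s^3 + 4*s^2 - 5*s - 8)

Take the Laplace transform of both sides.
The derivative rules (L{y''} = s^2 Y - s·y(0) - y'(0) and L{y'} = sY - y(0), with y(0) = 2, y'(0) = 2) turn the left side into (s^2 + 3*s - 8)Y - (2*s + 8).
The right side is L{e^(-t)} = 1/(s + 1).
So (s^2 + 3*s - 8)Y = 1/(s + 1) + (2*s + 8).
Isolate Y and clear denominators.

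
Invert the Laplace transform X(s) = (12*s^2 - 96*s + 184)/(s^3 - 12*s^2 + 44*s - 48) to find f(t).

f(t) = 5*exp(6*t) + 2*exp(4*t) + 5*exp(2*t)

Factor the denominator: s^3 - 12*s^2 + 44*s - 48 = (s - 6)*(s - 4)*(s - 2).
Partial fraction decomposition gives [2/(s - 4)] + [5/(s - 2)] + [5/(s - 6)].
Invert each term: 2/(s - 4) ↔ 2e^(4t); 5/(s - 2) ↔ 5e^(2t); 5/(s - 6) ↔ 5e^(6t).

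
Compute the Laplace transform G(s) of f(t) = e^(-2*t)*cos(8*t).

L{cos(8t)} = s/(s^2 + 64).
By the first shifting theorem, multiplying by e^(-2t) replaces s with s + 2.

G(s) = (s + 2)/((s + 2)^2 + 64)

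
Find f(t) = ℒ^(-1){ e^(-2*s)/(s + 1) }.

The factor e^(-2s) signals a time shift by c = 2 (second shifting theorem).
L{e^(-t)} = 1/(s + 1), so L^-1{1/(s + 1)} = e^(-t).
Hence the inverse is u(t - 2) times that function evaluated at t - 2.

f(t) = Heaviside(t - 2)*(exp(-t + 2))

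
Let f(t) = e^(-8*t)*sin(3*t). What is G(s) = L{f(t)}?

L{sin(3t)} = 3/(s^2 + 9).
By the first shifting theorem, multiplying by e^(-8t) replaces s with s + 8.

G(s) = 3/((s + 8)^2 + 9)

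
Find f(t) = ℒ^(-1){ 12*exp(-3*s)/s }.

The factor e^(-3s) signals a time shift by c = 3 (second shifting theorem).
L{12} = 12/s, so L^-1{12/s} = 12.
Hence the inverse is u(t - 3) times that function evaluated at t - 3.

f(t) = Heaviside(t - 3)*(12)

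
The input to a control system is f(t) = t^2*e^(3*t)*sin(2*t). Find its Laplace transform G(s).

L{sin(2t)} = 2/(s^2 + 4).
Multiplying by e^(3t) shifts s → s - 3, so L{e^(3*t)*sin(2*t)} = 2/((s - 3)^2 + 4).
Then apply L{t^2·g(t)} = (-1)^2 d^2/ds^2[H(s)] with H(s) = 2/((s - 3)^2 + 4):
differentiating 2 times and applying the sign gives 4*(3*s^2 - 18*s + 23)/(s^2 - 6*s + 13)^3.

G(s) = 4*(3*s^2 - 18*s + 23)/(s^2 - 6*s + 13)^3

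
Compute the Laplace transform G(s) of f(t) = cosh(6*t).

L{cosh(6t)} = s/(s^2 - 36).

G(s) = s/(s^2 - 36)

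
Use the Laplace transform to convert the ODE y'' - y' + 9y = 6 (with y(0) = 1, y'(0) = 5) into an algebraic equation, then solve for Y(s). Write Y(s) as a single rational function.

Laplace-transform each side.
With L{y''} = s^2 Y - s·y(0) - y'(0) and L{y'} = sY - y(0), with y(0) = 1, y'(0) = 5: the LHS transforms to (s^2 - s + 9)Y - (s + 4).
The right side is L{6} = 6/s.
So (s^2 - s + 9)Y = 6/s + (s + 4).
Isolate Y and clear denominators.

Y(s) = (s^2 + 4*s + 6)/(s^3 - s^2 + 9*s)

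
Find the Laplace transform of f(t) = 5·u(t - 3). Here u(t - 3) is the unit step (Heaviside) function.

By the second shifting theorem, L{u(t - c)·g(t - c)} = e^(-cs)·H(s) with c = 3 and H(s) = L{g(t)}.
L{5} = 5/s.

5*exp(-3*s)/s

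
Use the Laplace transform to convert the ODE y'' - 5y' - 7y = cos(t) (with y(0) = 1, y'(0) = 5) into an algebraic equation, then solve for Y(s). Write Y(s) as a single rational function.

Laplace-transform each side.
The derivative rules (L{y''} = s^2 Y - s·y(0) - y'(0) and L{y'} = sY - y(0), with y(0) = 1, y'(0) = 5) turn the left side into (s^2 - 5*s - 7)Y - (s).
The right side is L{cos(t)} = s/(s^2 + 1).
So (s^2 - 5*s - 7)Y = s/(s^2 + 1) + (s).
Solve for Y(s) and write it as one ratio of polynomials.

Y(s) = (s^3 + 2*s)/(s^4 - 5*s^3 - 6*s^2 - 5*s - 7)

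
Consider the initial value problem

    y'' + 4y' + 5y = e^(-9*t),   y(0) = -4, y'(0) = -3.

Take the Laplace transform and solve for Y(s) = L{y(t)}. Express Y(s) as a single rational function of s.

Y(s) = (-4*s^2 - 55*s - 170)/(s^3 + 13*s^2 + 41*s + 45)

Transform both sides with L{·}.
Using L{y''} = s^2 Y - s·y(0) - y'(0) and L{y'} = sY - y(0), with y(0) = -4, y'(0) = -3, the left side becomes (s^2 + 4*s + 5)Y - (-4*s - 19).
The right side is L{e^(-9*t)} = 1/(s + 9).
So (s^2 + 4*s + 5)Y = 1/(s + 9) + (-4*s - 19).
Divide through and combine into a single rational function.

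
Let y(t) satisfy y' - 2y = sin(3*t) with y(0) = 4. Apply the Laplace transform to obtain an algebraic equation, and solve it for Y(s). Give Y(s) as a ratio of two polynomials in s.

Transform both sides with L{·}.
The derivative rules (L{y'} = sY - y(0) = sY - 4) turn the left side into (s - 2)Y - (4).
The right side is L{sin(3*t)} = 3/(s^2 + 9).
So (s - 2)Y = 3/(s^2 + 9) + (4).
Divide through and combine into a single rational function.

Y(s) = (4*s^2 + 39)/(s^3 - 2*s^2 + 9*s - 18)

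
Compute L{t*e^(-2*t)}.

(s + 2)^(-2)

L{e^(-2t)} = 1/(s + 2).
Then apply L{t·g(t)} = -d/ds[H(s)] with H(s) = 1/(s + 2):
differentiating 1 time and applying the sign gives (s + 2)^(-2).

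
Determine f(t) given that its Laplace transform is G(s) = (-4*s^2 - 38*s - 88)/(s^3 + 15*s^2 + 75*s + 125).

Factor the denominator: s^3 + 15*s^2 + 75*s + 125 = (s + 5)^3.
Partial fraction decomposition gives [-4/(s + 5)] + [2/(s + 5)^2] + [2/(s + 5)^3].
Invert each term: -4/(s + 5) ↔ -4e^(-5t); 2/(s + 5)^2 ↔ 2t·e^(-5t); 2/(s + 5)^3 ↔ (1)t^2·e^(-5t).

f(t) = t^2*exp(-5*t) + 2*t*exp(-5*t) - 4*exp(-5*t)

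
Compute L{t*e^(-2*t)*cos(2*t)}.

L{cos(2t)} = s/(s^2 + 4).
Multiplying by e^(-2t) shifts s → s + 2, so L{e^(-2*t)*cos(2*t)} = (s + 2)/((s + 2)^2 + 4).
Then apply L{t·g(t)} = -d/ds[G(s)] with G(s) = (s + 2)/((s + 2)^2 + 4):
differentiating 1 time and applying the sign gives s*(s + 4)/(s^2 + 4*s + 8)^2.

s*(s + 4)/(s^2 + 4*s + 8)^2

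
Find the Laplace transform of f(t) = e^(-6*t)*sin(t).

1/((s + 6)^2 + 1)

L{sin(t)} = 1/(s^2 + 1).
By the first shifting theorem, multiplying by e^(-6t) replaces s with s + 6.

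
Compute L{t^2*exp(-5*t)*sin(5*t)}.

10*(3*s^2 + 30*s + 50)/(s^2 + 10*s + 50)^3

L{sin(5t)} = 5/(s^2 + 25).
Multiplying by e^(-5t) shifts s → s + 5, so L{exp(-5*t)*sin(5*t)} = 5/((s + 5)^2 + 25).
Then apply L{t^2·g(t)} = (-1)^2 d^2/ds^2[H(s)] with H(s) = 5/((s + 5)^2 + 25):
differentiating 2 times and applying the sign gives 10*(3*s^2 + 30*s + 50)/(s^2 + 10*s + 50)^3.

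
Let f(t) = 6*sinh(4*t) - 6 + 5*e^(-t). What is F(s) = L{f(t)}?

F(s) = 24/(s^2 - 16) + 5/(s + 1) - 6/s

Apply the Laplace transform termwise.
(5)·[L{e^(-t)} = 1/(s + 1)]; L{-6} = -6/s; (6)·[L{sinh(4t)} = 4/(s^2 - 16)].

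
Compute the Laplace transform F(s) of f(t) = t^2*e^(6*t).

L{e^(6t)} = 1/(s - 6).
Then apply L{t^2·g(t)} = (-1)^2 d^2/ds^2[G(s)] with G(s) = 1/(s - 6):
differentiating 2 times and applying the sign gives 2/(s - 6)^3.

F(s) = 2/(s - 6)^3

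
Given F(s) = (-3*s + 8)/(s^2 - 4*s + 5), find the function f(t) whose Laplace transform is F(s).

f(t) = 2*exp(2*t)*sin(t) - 3*exp(2*t)*cos(t)

Complete the square in the denominator: s^2 - 4*s + 5 = (s - 2)^2 + 1^2.
Split the numerator to match: -3*s + 8 = -3·(s - 2) + 2·1.
Invert each term: -3·(s - 2)/((s - 2)^2 + 1) ↔ -3e^(2t)cos(t); 2·1/((s - 2)^2 + 1) ↔ 2e^(2t)sin(t).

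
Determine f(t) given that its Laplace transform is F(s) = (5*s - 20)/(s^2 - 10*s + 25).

Factor the denominator: s^2 - 10*s + 25 = (s - 5)^2.
Partial fraction decomposition gives [5/(s - 5)] + [5/(s - 5)^2].
Invert each term: 5/(s - 5) ↔ 5e^(5t); 5/(s - 5)^2 ↔ 5t·e^(5t).

f(t) = 5*t*exp(5*t) + 5*exp(5*t)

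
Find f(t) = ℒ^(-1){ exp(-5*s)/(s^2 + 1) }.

The factor e^(-5s) signals a time shift by c = 5 (second shifting theorem).
L{sin(t)} = 1/(s^2 + 1), so L^-1{1/(s^2 + 1)} = sin(t).
Hence the inverse is u(t - 5) times that function evaluated at t - 5.

f(t) = Heaviside(t - 5)*(sin(t - 5))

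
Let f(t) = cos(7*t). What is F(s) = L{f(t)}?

F(s) = s/(s^2 + 49)

L{cos(7t)} = s/(s^2 + 49).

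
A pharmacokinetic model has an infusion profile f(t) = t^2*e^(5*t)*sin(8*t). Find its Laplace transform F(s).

F(s) = 16*(3*s^2 - 30*s + 11)/(s^2 - 10*s + 89)^3

L{sin(8t)} = 8/(s^2 + 64).
Multiplying by e^(5t) shifts s → s - 5, so L{e^(5*t)*sin(8*t)} = 8/((s - 5)^2 + 64).
Then apply L{t^2·g(t)} = (-1)^2 d^2/ds^2[G(s)] with G(s) = 8/((s - 5)^2 + 64):
differentiating 2 times and applying the sign gives 16*(3*s^2 - 30*s + 11)/(s^2 - 10*s + 89)^3.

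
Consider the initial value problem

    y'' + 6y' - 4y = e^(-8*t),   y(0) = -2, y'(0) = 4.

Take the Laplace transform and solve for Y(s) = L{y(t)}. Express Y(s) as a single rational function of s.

Y(s) = (-2*s^2 - 24*s - 63)/(s^3 + 14*s^2 + 44*s - 32)

Transform both sides with L{·}.
The derivative rules (L{y''} = s^2 Y - s·y(0) - y'(0) and L{y'} = sY - y(0), with y(0) = -2, y'(0) = 4) turn the left side into (s^2 + 6*s - 4)Y - (-2*s - 8).
The right side is L{e^(-8*t)} = 1/(s + 8).
So (s^2 + 6*s - 4)Y = 1/(s + 8) + (-2*s - 8).
Divide through and combine into a single rational function.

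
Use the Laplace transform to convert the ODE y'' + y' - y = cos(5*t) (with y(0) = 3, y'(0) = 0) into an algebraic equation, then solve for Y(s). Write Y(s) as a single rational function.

Transform both sides with L{·}.
With L{y''} = s^2 Y - s·y(0) - y'(0) and L{y'} = sY - y(0), with y(0) = 3, y'(0) = 0: the LHS transforms to (s^2 + s - 1)Y - (3*s + 3).
The right side is L{cos(5*t)} = s/(s^2 + 25).
So (s^2 + s - 1)Y = s/(s^2 + 25) + (3*s + 3).
Solve for Y(s) and write it as one ratio of polynomials.

Y(s) = (3*s^3 + 3*s^2 + 76*s + 75)/(s^4 + s^3 + 24*s^2 + 25*s - 25)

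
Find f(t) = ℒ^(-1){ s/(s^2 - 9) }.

Since L{cosh(3t)} = s/(s^2 - 9), the inverse is cosh(3*t).

f(t) = cosh(3*t)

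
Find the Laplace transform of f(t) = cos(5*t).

s/(s^2 + 25)

L{cos(5t)} = s/(s^2 + 25).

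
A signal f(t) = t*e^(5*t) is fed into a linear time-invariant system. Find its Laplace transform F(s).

F(s) = (s - 5)^(-2)

L{e^(5t)} = 1/(s - 5).
Then apply L{t·g(t)} = -d/ds[G(s)] with G(s) = 1/(s - 5):
differentiating 1 time and applying the sign gives (s - 5)^(-2).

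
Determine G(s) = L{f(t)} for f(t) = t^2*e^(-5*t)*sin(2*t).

L{sin(2t)} = 2/(s^2 + 4).
Multiplying by e^(-5t) shifts s → s + 5, so L{e^(-5*t)*sin(2*t)} = 2/((s + 5)^2 + 4).
Then apply L{t^2·g(t)} = (-1)^2 d^2/ds^2[H(s)] with H(s) = 2/((s + 5)^2 + 4):
differentiating 2 times and applying the sign gives 4*(3*s^2 + 30*s + 71)/(s^2 + 10*s + 29)^3.

G(s) = 4*(3*s^2 + 30*s + 71)/(s^2 + 10*s + 29)^3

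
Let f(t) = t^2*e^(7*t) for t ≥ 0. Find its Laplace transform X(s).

X(s) = 2/(s - 7)^3

L{e^(7t)} = 1/(s - 7).
Then apply L{t^2·g(t)} = (-1)^2 d^2/ds^2[G(s)] with G(s) = 1/(s - 7):
differentiating 2 times and applying the sign gives 2/(s - 7)^3.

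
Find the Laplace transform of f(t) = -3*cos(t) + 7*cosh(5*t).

Apply the Laplace transform termwise.
(-3)·[L{cos(t)} = s/(s^2 + 1)]; (7)·[L{cosh(5t)} = s/(s^2 - 25)].

-3*s/(s^2 + 1) + 7*s/(s^2 - 25)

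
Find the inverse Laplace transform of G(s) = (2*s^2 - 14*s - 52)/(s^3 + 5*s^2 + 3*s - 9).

-2*t*exp(-3*t) - 4*exp(t) + 6*exp(-3*t)

Factor the denominator: s^3 + 5*s^2 + 3*s - 9 = (s - 1)*(s + 3)^2.
Partial fraction decomposition gives [6/(s + 3)] + [-2/(s + 3)^2] + [-4/(s - 1)].
Invert each term: 6/(s + 3) ↔ 6e^(-3t); -2/(s + 3)^2 ↔ -2t·e^(-3t); -4/(s - 1) ↔ -4e^(t).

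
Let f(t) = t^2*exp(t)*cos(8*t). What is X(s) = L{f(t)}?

L{cos(8t)} = s/(s^2 + 64).
Multiplying by e^(t) shifts s → s - 1, so L{exp(t)*cos(8*t)} = (s - 1)/((s - 1)^2 + 64).
Then apply L{t^2·g(t)} = (-1)^2 d^2/ds^2[G(s)] with G(s) = (s - 1)/((s - 1)^2 + 64):
differentiating 2 times and applying the sign gives 2*(s - 1)*(s^2 - 2*s - 191)/(s^2 - 2*s + 65)^3.

X(s) = 2*(s - 1)*(s^2 - 2*s - 191)/(s^2 - 2*s + 65)^3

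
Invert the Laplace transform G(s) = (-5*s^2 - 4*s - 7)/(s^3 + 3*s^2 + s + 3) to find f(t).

Factor the denominator: s^3 + 3*s^2 + s + 3 = (s + 3)*(s^2 + 1).
Partial fraction decomposition gives [-4/(s + 3)] + [-s/(s^2 + 1)] + [-1/(s^2 + 1)].
Invert each term: -4/(s + 3) ↔ -4e^(-3t); -1·s/(s^2 + 1) ↔ -cos(t); -1·1/(s^2 + 1) ↔ -sin(t).

f(t) = -sin(t) - cos(t) - 4*exp(-3*t)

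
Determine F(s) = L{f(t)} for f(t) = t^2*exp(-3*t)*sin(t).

F(s) = 2*(3*s^2 + 18*s + 26)/(s^2 + 6*s + 10)^3

L{sin(t)} = 1/(s^2 + 1).
Multiplying by e^(-3t) shifts s → s + 3, so L{exp(-3*t)*sin(t)} = 1/((s + 3)^2 + 1).
Then apply L{t^2·g(t)} = (-1)^2 d^2/ds^2[G(s)] with G(s) = 1/((s + 3)^2 + 1):
differentiating 2 times and applying the sign gives 2*(3*s^2 + 18*s + 26)/(s^2 + 6*s + 10)^3.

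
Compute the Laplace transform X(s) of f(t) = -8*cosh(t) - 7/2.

The transform is linear, so treat each term independently.
(-8)·[L{cosh(t)} = s/(s^2 - 1)]; L{-7/2} = (-7/2)/s.

X(s) = -8*s/(s^2 - 1) - 7/(2*s)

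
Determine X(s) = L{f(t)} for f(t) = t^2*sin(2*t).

X(s) = 4*(3*s^2 - 4)/(s^2 + 4)^3

L{sin(2t)} = 2/(s^2 + 4).
Then apply L{t^2·g(t)} = (-1)^2 d^2/ds^2[G(s)] with G(s) = 2/(s^2 + 4):
differentiating 2 times and applying the sign gives 4*(3*s^2 - 4)/(s^2 + 4)^3.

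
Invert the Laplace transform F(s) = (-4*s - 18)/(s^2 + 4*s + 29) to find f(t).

Complete the square in the denominator: s^2 + 4*s + 29 = (s + 2)^2 + 5^2.
Split the numerator to match: -4*s - 18 = -4·(s + 2) - 2·5.
Invert each term: -4·(s + 2)/((s + 2)^2 + 25) ↔ -4e^(-2t)cos(5t); -2·5/((s + 2)^2 + 25) ↔ -2e^(-2t)sin(5t).

f(t) = -2*exp(-2*t)*sin(5*t) - 4*exp(-2*t)*cos(5*t)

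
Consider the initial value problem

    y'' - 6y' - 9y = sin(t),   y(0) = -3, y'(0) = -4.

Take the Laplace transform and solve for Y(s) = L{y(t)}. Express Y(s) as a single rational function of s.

Transform both sides with L{·}.
With L{y''} = s^2 Y - s·y(0) - y'(0) and L{y'} = sY - y(0), with y(0) = -3, y'(0) = -4: the LHS transforms to (s^2 - 6*s - 9)Y - (-3*s + 14).
The right side is L{sin(t)} = 1/(s^2 + 1).
So (s^2 - 6*s - 9)Y = 1/(s^2 + 1) + (-3*s + 14).
Divide through and combine into a single rational function.

Y(s) = (-3*s^3 + 14*s^2 - 3*s + 15)/(s^4 - 6*s^3 - 8*s^2 - 6*s - 9)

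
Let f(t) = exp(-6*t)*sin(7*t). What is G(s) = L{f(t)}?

L{sin(7t)} = 7/(s^2 + 49).
By the first shifting theorem, multiplying by e^(-6t) replaces s with s + 6.

G(s) = 7/((s + 6)^2 + 49)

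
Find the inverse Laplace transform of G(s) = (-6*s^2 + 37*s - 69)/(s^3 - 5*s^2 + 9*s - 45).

-exp(5*t) + 4*sin(3*t) - 5*cos(3*t)

Factor the denominator: s^3 - 5*s^2 + 9*s - 45 = (s - 5)*(s^2 + 9).
Partial fraction decomposition gives [-1/(s - 5)] + [-5*s/(s^2 + 9)] + [12/(s^2 + 9)].
Invert each term: -1/(s - 5) ↔ -e^(5t); -5·s/(s^2 + 9) ↔ -5cos(3t); 4·3/(s^2 + 9) ↔ 4sin(3t).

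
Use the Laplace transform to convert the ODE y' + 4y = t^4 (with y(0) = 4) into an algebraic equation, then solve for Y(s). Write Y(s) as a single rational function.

Laplace-transform each side.
The derivative rules (L{y'} = sY - y(0) = sY - 4) turn the left side into (s + 4)Y - (4).
The right side is L{t^4} = 24/s^5.
So (s + 4)Y = 24/s^5 + (4).
Isolate Y and clear denominators.

Y(s) = (4*s^5 + 24)/(s^6 + 4*s^5)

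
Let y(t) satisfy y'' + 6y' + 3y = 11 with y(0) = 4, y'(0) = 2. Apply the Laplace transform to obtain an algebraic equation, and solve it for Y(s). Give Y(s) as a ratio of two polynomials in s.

Transform both sides with L{·}.
The derivative rules (L{y''} = s^2 Y - s·y(0) - y'(0) and L{y'} = sY - y(0), with y(0) = 4, y'(0) = 2) turn the left side into (s^2 + 6*s + 3)Y - (4*s + 26).
The right side is L{11} = 11/s.
So (s^2 + 6*s + 3)Y = 11/s + (4*s + 26).
Isolate Y and clear denominators.

Y(s) = (4*s^2 + 26*s + 11)/(s^3 + 6*s^2 + 3*s)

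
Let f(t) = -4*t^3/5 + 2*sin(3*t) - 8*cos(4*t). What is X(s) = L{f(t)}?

By linearity of the Laplace transform, transform each term separately.
(-8)·[L{cos(4t)} = s/(s^2 + 16)]; (-4/5)·[L{t^3} = 3!/s^4 = 6/s^4]; (2)·[L{sin(3t)} = 3/(s^2 + 9)].

X(s) = -8*s/(s^2 + 16) + 6/(s^2 + 9) - 24/(5*s^4)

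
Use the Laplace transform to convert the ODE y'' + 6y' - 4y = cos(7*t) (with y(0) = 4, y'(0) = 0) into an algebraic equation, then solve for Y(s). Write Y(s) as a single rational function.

Transform both sides with L{·}.
With L{y''} = s^2 Y - s·y(0) - y'(0) and L{y'} = sY - y(0), with y(0) = 4, y'(0) = 0: the LHS transforms to (s^2 + 6*s - 4)Y - (4*s + 24).
The right side is L{cos(7*t)} = s/(s^2 + 49).
So (s^2 + 6*s - 4)Y = s/(s^2 + 49) + (4*s + 24).
Divide through and combine into a single rational function.

Y(s) = (4*s^3 + 24*s^2 + 197*s + 1176)/(s^4 + 6*s^3 + 45*s^2 + 294*s - 196)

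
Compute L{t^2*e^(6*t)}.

L{e^(6t)} = 1/(s - 6).
Then apply L{t^2·g(t)} = (-1)^2 d^2/ds^2[G(s)] with G(s) = 1/(s - 6):
differentiating 2 times and applying the sign gives 2/(s - 6)^3.

2/(s - 6)^3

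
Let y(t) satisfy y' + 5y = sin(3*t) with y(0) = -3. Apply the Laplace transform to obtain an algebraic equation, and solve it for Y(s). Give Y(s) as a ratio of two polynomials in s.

Transform both sides with L{·}.
Using L{y'} = sY - y(0) = sY - (-3), the left side becomes (s + 5)Y - (-3).
The right side is L{sin(3*t)} = 3/(s^2 + 9).
So (s + 5)Y = 3/(s^2 + 9) + (-3).
Solve for Y(s) and write it as one ratio of polynomials.

Y(s) = (-3*s^2 - 24)/(s^3 + 5*s^2 + 9*s + 45)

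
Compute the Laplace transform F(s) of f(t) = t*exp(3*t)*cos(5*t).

L{cos(5t)} = s/(s^2 + 25).
Multiplying by e^(3t) shifts s → s - 3, so L{exp(3*t)*cos(5*t)} = (s - 3)/((s - 3)^2 + 25).
Then apply L{t·g(t)} = -d/ds[G(s)] with G(s) = (s - 3)/((s - 3)^2 + 25):
differentiating 1 time and applying the sign gives (s - 8)*(s + 2)/(s^2 - 6*s + 34)^2.

F(s) = (s - 8)*(s + 2)/(s^2 - 6*s + 34)^2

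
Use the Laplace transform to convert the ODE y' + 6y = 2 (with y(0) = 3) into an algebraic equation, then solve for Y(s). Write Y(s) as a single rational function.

Laplace-transform each side.
Using L{y'} = sY - y(0) = sY - 3, the left side becomes (s + 6)Y - (3).
The right side is L{2} = 2/s.
So (s + 6)Y = 2/s + (3).
Isolate Y and clear denominators.

Y(s) = (3*s + 2)/(s^2 + 6*s)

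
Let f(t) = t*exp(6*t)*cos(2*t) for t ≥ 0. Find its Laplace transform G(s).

G(s) = (s - 8)*(s - 4)/(s^2 - 12*s + 40)^2

L{cos(2t)} = s/(s^2 + 4).
Multiplying by e^(6t) shifts s → s - 6, so L{exp(6*t)*cos(2*t)} = (s - 6)/((s - 6)^2 + 4).
Then apply L{t·g(t)} = -d/ds[H(s)] with H(s) = (s - 6)/((s - 6)^2 + 4):
differentiating 1 time and applying the sign gives (s - 8)*(s - 4)/(s^2 - 12*s + 40)^2.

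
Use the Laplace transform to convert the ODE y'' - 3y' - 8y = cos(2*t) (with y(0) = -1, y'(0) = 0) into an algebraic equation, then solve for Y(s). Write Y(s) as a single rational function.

Y(s) = (-s^3 + 3*s^2 - 3*s + 12)/(s^4 - 3*s^3 - 4*s^2 - 12*s - 32)

Transform both sides with L{·}.
The derivative rules (L{y''} = s^2 Y - s·y(0) - y'(0) and L{y'} = sY - y(0), with y(0) = -1, y'(0) = 0) turn the left side into (s^2 - 3*s - 8)Y - (-s + 3).
The right side is L{cos(2*t)} = s/(s^2 + 4).
So (s^2 - 3*s - 8)Y = s/(s^2 + 4) + (-s + 3).
Solve for Y(s) and write it as one ratio of polynomials.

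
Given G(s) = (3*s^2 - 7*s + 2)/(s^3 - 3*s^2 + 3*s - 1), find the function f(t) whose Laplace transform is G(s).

f(t) = -t^2*exp(t) - t*exp(t) + 3*exp(t)

Factor the denominator: s^3 - 3*s^2 + 3*s - 1 = (s - 1)^3.
Partial fraction decomposition gives [3/(s - 1)] + [-1/(s - 1)^2] + [-2/(s - 1)^3].
Invert each term: 3/(s - 1) ↔ 3e^(t); -1/(s - 1)^2 ↔ -t·e^(t); -2/(s - 1)^3 ↔ (-1)t^2·e^(t).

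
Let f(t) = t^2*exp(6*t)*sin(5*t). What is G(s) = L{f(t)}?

G(s) = 10*(3*s^2 - 36*s + 83)/(s^2 - 12*s + 61)^3

L{sin(5t)} = 5/(s^2 + 25).
Multiplying by e^(6t) shifts s → s - 6, so L{exp(6*t)*sin(5*t)} = 5/((s - 6)^2 + 25).
Then apply L{t^2·g(t)} = (-1)^2 d^2/ds^2[H(s)] with H(s) = 5/((s - 6)^2 + 25):
differentiating 2 times and applying the sign gives 10*(3*s^2 - 36*s + 83)/(s^2 - 12*s + 61)^3.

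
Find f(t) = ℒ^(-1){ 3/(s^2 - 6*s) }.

f(t) = exp(3*t)*sinh(3*t)

Rewrite the denominator: s^2 - 6*s = (s - 3)^2 - 9.
The form in (s - 3) signals a first-shifting-theorem factor e^(3t).
Since L{sinh(3t)} = 3/(s^2 - 9), the inverse is e^(3*t)*sinh(3*t).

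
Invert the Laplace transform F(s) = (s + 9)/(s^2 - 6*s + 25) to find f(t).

Complete the square in the denominator: s^2 - 6*s + 25 = (s - 3)^2 + 4^2.
Split the numerator to match: s + 9 = 1·(s - 3) + 3·4.
Invert each term: 1·(s - 3)/((s - 3)^2 + 16) ↔ e^(3t)cos(4t); 3·4/((s - 3)^2 + 16) ↔ 3e^(3t)sin(4t).

f(t) = 3*exp(3*t)*sin(4*t) + exp(3*t)*cos(4*t)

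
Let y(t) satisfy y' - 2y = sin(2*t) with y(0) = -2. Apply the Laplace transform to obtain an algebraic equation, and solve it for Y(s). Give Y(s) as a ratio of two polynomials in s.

Transform both sides with L{·}.
With L{y'} = sY - y(0) = sY - (-2): the LHS transforms to (s - 2)Y - (-2).
The right side is L{sin(2*t)} = 2/(s^2 + 4).
So (s - 2)Y = 2/(s^2 + 4) + (-2).
Isolate Y and clear denominators.

Y(s) = (-2*s^2 - 6)/(s^3 - 2*s^2 + 4*s - 8)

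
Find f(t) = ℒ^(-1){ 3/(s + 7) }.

f(t) = 3*exp(-7*t)

Since L{e^(-7t)} = 1/(s + 7), the inverse is exp(-7*t), scaled by 3.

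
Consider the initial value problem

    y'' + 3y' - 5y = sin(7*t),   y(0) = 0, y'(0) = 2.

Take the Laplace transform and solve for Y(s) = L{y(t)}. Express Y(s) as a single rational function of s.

Y(s) = (2*s^2 + 105)/(s^4 + 3*s^3 + 44*s^2 + 147*s - 245)

Transform both sides with L{·}.
With L{y''} = s^2 Y - s·y(0) - y'(0) and L{y'} = sY - y(0), with y(0) = 0, y'(0) = 2: the LHS transforms to (s^2 + 3*s - 5)Y - (2).
The right side is L{sin(7*t)} = 7/(s^2 + 49).
So (s^2 + 3*s - 5)Y = 7/(s^2 + 49) + (2).
Solve for Y(s) and write it as one ratio of polynomials.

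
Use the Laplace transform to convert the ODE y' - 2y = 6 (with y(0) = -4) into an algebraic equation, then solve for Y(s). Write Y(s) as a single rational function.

Y(s) = (-4*s + 6)/(s^2 - 2*s)

Laplace-transform each side.
Using L{y'} = sY - y(0) = sY - (-4), the left side becomes (s - 2)Y - (-4).
The right side is L{6} = 6/s.
So (s - 2)Y = 6/s + (-4).
Divide through and combine into a single rational function.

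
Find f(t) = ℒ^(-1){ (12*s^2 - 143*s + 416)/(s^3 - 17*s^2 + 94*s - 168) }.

Factor the denominator: s^3 - 17*s^2 + 94*s - 168 = (s - 7)*(s - 6)*(s - 4).
Partial fraction decomposition gives [6/(s - 4)] + [5/(s - 6)] + [1/(s - 7)].
Invert each term: 6/(s - 4) ↔ 6e^(4t); 5/(s - 6) ↔ 5e^(6t); 1/(s - 7) ↔ e^(7t).

f(t) = exp(7*t) + 5*exp(6*t) + 6*exp(4*t)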